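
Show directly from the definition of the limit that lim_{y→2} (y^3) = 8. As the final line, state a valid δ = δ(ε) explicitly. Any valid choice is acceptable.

δ = min(1, ε/19)

Let ε > 0. We seek δ > 0 with 0 < |y − 2| < δ ⇒ |y^3 − 8| < ε.
Factor: y^3 − 8 = (y − 2)(y^2 + 2y + 4), so |y^3 − 8| = |y − 2|·|y^2 + 2y + 4|.
Restrict δ ≤ 1. Then |y − 2| < 1 gives |y| < 3, so by the triangle inequality |y^2 + 2y + 4| ≤ 3^2 + 2·3 + 4 = 19.
Hence |y^3 − 8| ≤ 19|y − 2|, which is < ε once |y − 2| < ε/19.
Take δ = min(1, ε/19). If 0 < |y − 2| < δ then both bounds hold and |y^3 − 8| ≤ 19|y − 2| < 19·(ε/19) = ε.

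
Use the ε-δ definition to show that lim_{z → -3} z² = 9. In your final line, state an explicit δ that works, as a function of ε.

δ = min(1, ε/7)

Suppose ε > 0. We seek δ > 0 with 0 < |z + 3| < δ ⇒ |z² − 9| < ε.
Factor: z² − 9 = (z + 3)(z - 3), so |z² − 9| = |z + 3|·|z - 3|.
Impose δ ≤ 1 so that |z| < 4; then |z - 3| ≤ 7.
Hence |z² − 9| ≤ 7|z + 3|, which is < ε once |z + 3| < ε/7.
Take δ = min(1, ε/7). If 0 < |z + 3| < δ then both bounds hold and |z² − 9| ≤ 7|z + 3| < 7·(ε/7) = ε.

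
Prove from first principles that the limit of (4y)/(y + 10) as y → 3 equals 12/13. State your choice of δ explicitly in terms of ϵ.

Let ϵ > 0. We want δ > 0 with 0 < |y − 3| < δ ⇒ |(4y)/(y + 10) − (12/13)| < ϵ.
Combining over a common denominator, (4y)/(y + 10) − (12/13) = [(4y)·13 − 12·(y + 10)] / [13·(y + 10)] = 40(y − 3) / (13(y + 10)).
So |(4y)/(y + 10) − (12/13)| = 40|y − 3| / (13·|y + 10|).
Require δ ≤ 13/2, so |y + 10| ≥ |13| − |y − 3| > 13 − 13/2 = 13/2.
Hence |(4y)/(y + 10) − (12/13)| < 40|y − 3|/(13·(13/2)) = (80/169)|y − 3|, which is < ϵ once |y − 3| < (169/80)ϵ.
Take δ = min(13/2, (169/80)ϵ). Then 0 < |y − 3| < δ forces both bounds, so |(4y)/(y + 10) − (12/13)| < ϵ.

δ = min(13/2, (169/80)ϵ)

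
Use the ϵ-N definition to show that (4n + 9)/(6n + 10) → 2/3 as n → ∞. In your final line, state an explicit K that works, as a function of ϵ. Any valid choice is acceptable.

Let ϵ > 0 be given. For n ≥ 1, |(4n + 9)/(6n + 10) − (2/3)| = |14|/(6(6n + 10)) = 14/(6(6n + 10)).
Since 6n + 10 ≥ 6n for n ≥ 1, this is ≤ 14/(6·6n) = (7/18)/n.
So |(4n + 9)/(6n + 10) − (2/3)| < ϵ whenever n > (7/18)/ϵ.
Take K = (7/18)/ϵ. If n > K then |(4n + 9)/(6n + 10) − (2/3)| ≤ (7/18)/n < ϵ.

K = (7/18)/ϵ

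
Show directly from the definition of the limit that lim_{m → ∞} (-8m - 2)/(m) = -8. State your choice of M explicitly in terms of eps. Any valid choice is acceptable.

M = 2/eps

Suppose eps > 0. For m ≥ 1, |(-8m - 2)/(m) + 8| = |-2|/((m)) = 2/((m)).
Since m ≥ m for m ≥ 1, this is ≤ 2/(m) = 2/m.
So |(-8m - 2)/(m) + 8| < eps whenever m > 2/eps.
Take M = 2/eps. If m > M then |(-8m - 2)/(m) + 8| ≤ 2/m < eps.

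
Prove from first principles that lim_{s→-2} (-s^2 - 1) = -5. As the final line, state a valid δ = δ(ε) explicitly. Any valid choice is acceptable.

δ = min(1, ε/5)

Let ε > 0. We want δ > 0 such that 0 < |s + 2| < δ implies |(-s^2 - 1) + 5| < ε.
(-s^2 - 1) + 5 = -s^2 + 4 = (s + 2)(-s + 2).
So |(-s^2 - 1) + 5| = |s + 2|·|-s + 2|.
Assume first that |s + 2| < 1, so |s| < 3. Then |-s + 2| ≤ 3 + 2 = 5.
Hence |(-s^2 - 1) + 5| ≤ 5|s + 2| < ε provided |s + 2| < ε/5.
Take δ = min(1, ε/5). Then 0 < |s + 2| < δ gives both |s + 2| < 1 and |s + 2| < ε/5, so |(-s^2 - 1) + 5| < ε.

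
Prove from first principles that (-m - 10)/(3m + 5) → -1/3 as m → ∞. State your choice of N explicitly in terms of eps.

Let eps > 0 be given. For m ≥ 1, |(-m - 10)/(3m + 5) + 1/3| = |-25|/(3(3m + 5)) = 25/(3(3m + 5)).
Since 3m + 5 ≥ 3m for m ≥ 1, this is ≤ 25/(3·3m) = (25/9)/m.
So |(-m - 10)/(3m + 5) + 1/3| < eps whenever m > (25/9)/eps.
Take N = (25/9)/eps. If m > N then |(-m - 10)/(3m + 5) + 1/3| ≤ (25/9)/m < eps.

N = (25/9)/eps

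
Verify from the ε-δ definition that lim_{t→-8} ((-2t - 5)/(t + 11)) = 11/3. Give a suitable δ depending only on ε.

Fix ε > 0. We want δ > 0 with 0 < |t + 8| < δ ⇒ |(-2t - 5)/(t + 11) − (11/3)| < ε.
Combining over a common denominator, (-2t - 5)/(t + 11) − (11/3) = [(-2t - 5)·3 − 11·(t + 11)] / [3·(t + 11)] = -17(t + 8) / (3(t + 11)).
So |(-2t - 5)/(t + 11) − (11/3)| = 17|t + 8| / (3·|t + 11|).
Require δ ≤ 3/2, so |t + 11| ≥ |3| − |t + 8| > 3 − 3/2 = 3/2.
Hence |(-2t - 5)/(t + 11) − (11/3)| < 17|t + 8|/(3·(3/2)) = (34/9)|t + 8|, which is < ε once |t + 8| < (9/34)ε.
Take δ = min(3/2, (9/34)ε). Then 0 < |t + 8| < δ forces both bounds, so |(-2t - 5)/(t + 11) − (11/3)| < ε.

δ = min(3/2, (9/34)ε)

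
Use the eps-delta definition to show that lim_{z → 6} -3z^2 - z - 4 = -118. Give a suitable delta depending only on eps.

delta = min(1, eps/40)

Let eps > 0. We want delta > 0 such that 0 < |z − 6| < delta implies |(-3z^2 - z - 4) + 118| < eps.
(-3z^2 - z - 4) + 118 = -3z^2 - z + 114 = (z − 6)(-3z - 19).
So |(-3z^2 - z - 4) + 118| = |z − 6|·|-3z - 19|.
Require delta ≤ 1. Then |z − 6| < 1 gives |z| < 7, and by the triangle inequality |-3z - 19| ≤ 3·7 + 19 = 40.
Hence |(-3z^2 - z - 4) + 118| ≤ 40|z − 6| < eps provided |z − 6| < eps/40.
Take delta = min(1, eps/40). Then 0 < |z − 6| < delta gives both |z − 6| < 1 and |z − 6| < eps/40, so |(-3z^2 - z - 4) + 118| < eps.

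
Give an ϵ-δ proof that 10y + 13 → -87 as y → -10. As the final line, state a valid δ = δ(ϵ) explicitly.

δ = ϵ/10

Suppose ϵ > 0. We need δ > 0 so that 0 < |y + 10| < δ implies |(10y + 13) + 87| < ϵ.
Since (10y + 13) + 87 = 10(y + 10), we have |(10y + 13) + 87| = 10|y + 10|.
Thus it suffices that |y + 10| < ϵ/10.
Choosing δ = ϵ/10 gives |(10y + 13) + 87| = 10|y + 10| < ϵ whenever |y + 10| < δ.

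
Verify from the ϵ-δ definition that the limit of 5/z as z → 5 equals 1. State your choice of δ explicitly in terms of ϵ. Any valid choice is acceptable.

δ = min(5/2, (5/2)ϵ)

Let ϵ > 0. We seek δ > 0 such that 0 < |z − 5| < δ implies |5/z − 1| < ϵ.
|5/z − 1| = 5·|5 − z|/(5·|z|) = 5|z − 5|/(5|z|).
Require δ ≤ 5/2 so that |z| > 5 − 5/2 = 5/2, hence 5|z| > 25/2.
Then |5/z − 1| < 5|z − 5|/(25/2), which is < ϵ when |z − 5| < (5/2)ϵ.
Take δ = min(5/2, (5/2)ϵ). Then 0 < |z − 5| < δ gives both |z − 5| < 5/2 and |z − 5| < (5/2)ϵ, so |5/z − 1| < ϵ.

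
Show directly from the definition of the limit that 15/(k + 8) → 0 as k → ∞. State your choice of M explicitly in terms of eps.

M = 15/eps

Fix eps > 0. For k ≥ 1, |15/(k + 8) − 0| = 15/(k + 8) ≤ 15/k.
We need 15/k < eps, i.e. k > 15/eps.
Take M = 15/eps. If k > M then |15/(k + 8)| ≤ 15/k < eps.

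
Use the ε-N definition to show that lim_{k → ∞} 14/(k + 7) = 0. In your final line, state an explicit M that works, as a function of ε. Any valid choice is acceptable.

M = 14/ε

Let ε > 0. For k ≥ 1, |14/(k + 7) − 0| = 14/(k + 7) ≤ 14/k.
We need 14/k < ε, i.e. k > 14/ε.
Take M = 14/ε. If k > M then |14/(k + 7)| ≤ 14/k < ε.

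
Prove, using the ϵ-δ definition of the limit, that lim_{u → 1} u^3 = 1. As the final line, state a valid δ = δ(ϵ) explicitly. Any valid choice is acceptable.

δ = min(1, ϵ/7)

Let ϵ > 0 be given. We seek δ > 0 with 0 < |u − 1| < δ ⇒ |u^3 − 1| < ϵ.
Factor: u^3 − 1 = (u − 1)(u^2 + u + 1), so |u^3 − 1| = |u − 1|·|u^2 + u + 1|.
Restrict δ ≤ 1. Then |u − 1| < 1 gives |u| < 2, so by the triangle inequality |u^2 + u + 1| ≤ 2^2 + 2 + 1 = 7.
Hence |u^3 − 1| ≤ 7|u − 1|, which is < ϵ once |u − 1| < ϵ/7.
Take δ = min(1, ϵ/7). If 0 < |u − 1| < δ then both bounds hold and |u^3 − 1| ≤ 7|u − 1| < 7·(ϵ/7) = ϵ.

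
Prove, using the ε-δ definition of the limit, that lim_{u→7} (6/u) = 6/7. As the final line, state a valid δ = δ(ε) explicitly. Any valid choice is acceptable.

Fix ε > 0. We seek δ > 0 such that 0 < |u − 7| < δ implies |6/u − (6/7)| < ε.
|6/u − (6/7)| = 6·|7 − u|/(7·|u|) = 6|u − 7|/(7|u|).
Require δ ≤ 7/2 so that |u| > 7 − 7/2 = 7/2, hence 7|u| > 49/2.
Then |6/u − (6/7)| < 6|u − 7|/(49/2), which is < ε when |u − 7| < (49/12)ε.
Take δ = min(7/2, (49/12)ε). Then 0 < |u − 7| < δ gives both |u − 7| < 7/2 and |u − 7| < (49/12)ε, so |6/u − (6/7)| < ε.

δ = min(7/2, (49/12)ε)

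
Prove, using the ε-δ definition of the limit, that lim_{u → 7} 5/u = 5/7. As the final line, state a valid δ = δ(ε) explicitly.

δ = min(7/2, (49/10)ε)

Fix ε > 0. We seek δ > 0 such that 0 < |u − 7| < δ implies |5/u − (5/7)| < ε.
|5/u − (5/7)| = 5·|7 − u|/(7·|u|) = 5|u − 7|/(7|u|).
Restrict δ ≤ 7/2. Then |u − 7| < 7/2 gives |u| > 7/2, so 7|u| > 49/2.
Then |5/u − (5/7)| < 5|u − 7|/(49/2), which is < ε when |u − 7| < (49/10)ε.
Take δ = min(7/2, (49/10)ε). Then 0 < |u − 7| < δ gives both |u − 7| < 7/2 and |u − 7| < (49/10)ε, so |5/u − (5/7)| < ε.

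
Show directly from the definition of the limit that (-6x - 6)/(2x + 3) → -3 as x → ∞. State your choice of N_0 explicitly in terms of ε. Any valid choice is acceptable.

N_0 = (3/2)/ε

Let ε > 0 be given. We seek N_0 > 0 such that x > N_0 implies |(-6x - 6)/(2x + 3) + 3| < ε.
(-6x - 6)/(2x + 3) + 3 = (2(-6x - 6) − (-6)(2x + 3)) / (2(2x + 3)) = 6/(2(2x + 3)).
For x > 0 we have 2x + 3 > 2x, so |(-6x - 6)/(2x + 3) + 3| = 6/(2(2x + 3)) < 6/(2·2x) = (3/2)/x.
Thus |(-6x - 6)/(2x + 3) + 3| < ε whenever x > (3/2)/ε.
Take N_0 = (3/2)/ε. If x > N_0 then |(-6x - 6)/(2x + 3) + 3| < (3/2)/x < ε.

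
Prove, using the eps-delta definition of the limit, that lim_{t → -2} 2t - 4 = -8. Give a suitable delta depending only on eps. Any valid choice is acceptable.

Let eps > 0. We need delta > 0 so that 0 < |t + 2| < delta implies |(2t - 4) + 8| < eps.
Since (2t - 4) + 8 = 2(t + 2), we have |(2t - 4) + 8| = 2|t + 2|.
Thus it suffices that |t + 2| < eps/2.
Take delta = eps/2. If 0 < |t + 2| < delta then |(2t - 4) + 8| = 2|t + 2| < 2·(eps/2) = eps.

delta = eps/2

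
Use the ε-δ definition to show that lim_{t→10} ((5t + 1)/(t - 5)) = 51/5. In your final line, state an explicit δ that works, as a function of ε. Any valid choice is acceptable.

δ = min(5/2, (25/52)ε)

Fix ε > 0. We want δ > 0 with 0 < |t − 10| < δ ⇒ |(5t + 1)/(t - 5) − (51/5)| < ε.
Combining over a common denominator, (5t + 1)/(t - 5) − (51/5) = [(5t + 1)·5 − 51·(t - 5)] / [5·(t - 5)] = -26(t − 10) / (5(t - 5)).
So |(5t + 1)/(t - 5) − (51/5)| = 26|t − 10| / (5·|t − 5|).
Restrict δ ≤ 5/2. Then |t − 10| < 5/2 gives |t − 5| = |(t − 10) + 5| ≥ 5 − 5/2 = 5/2.
Hence |(5t + 1)/(t - 5) − (51/5)| < 26|t − 10|/(5·(5/2)) = (52/25)|t − 10|, which is < ε once |t − 10| < (25/52)ε.
Take δ = min(5/2, (25/52)ε). Then 0 < |t − 10| < δ forces both bounds, so |(5t + 1)/(t - 5) − (51/5)| < ε.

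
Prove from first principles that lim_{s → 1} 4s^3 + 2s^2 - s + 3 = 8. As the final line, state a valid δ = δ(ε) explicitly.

Fix ε > 0. We want δ > 0 such that 0 < |s − 1| < δ implies |(4s^3 + 2s^2 - s + 3) − 8| < ε.
(4s^3 + 2s^2 - s + 3) − 8 = 4s^3 + 2s^2 - s - 5 = (s − 1)(4s^2 + 6s + 5).
So |(4s^3 + 2s^2 - s + 3) − 8| = |s − 1|·|4s^2 + 6s + 5|.
Require δ ≤ 2. Then |s − 1| < 2 gives |s| < 3, and by the triangle inequality |4s^2 + 6s + 5| ≤ 4·3^2 + 6·3 + 5 = 59.
Hence |(4s^3 + 2s^2 - s + 3) − 8| ≤ 59|s − 1| < ε provided |s − 1| < ε/59.
Take δ = min(2, ε/59). Then 0 < |s − 1| < δ gives both |s − 1| < 2 and |s − 1| < ε/59, so |(4s^3 + 2s^2 - s + 3) − 8| < ε.

δ = min(2, ε/59)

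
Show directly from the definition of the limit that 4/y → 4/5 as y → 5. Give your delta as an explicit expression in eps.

delta = min(5/2, (25/8)eps)

Let eps > 0 be given. We seek delta > 0 such that 0 < |y − 5| < delta implies |4/y − (4/5)| < eps.
|4/y − (4/5)| = 4·|5 − y|/(5·|y|) = 4|y − 5|/(5|y|).
Restrict delta ≤ 5/2. Then |y − 5| < 5/2 gives |y| > 5/2, so 5|y| > 25/2.
Then |4/y − (4/5)| < 4|y − 5|/(25/2), which is < eps when |y − 5| < (25/8)eps.
Take delta = min(5/2, (25/8)eps). Then 0 < |y − 5| < delta gives both |y − 5| < 5/2 and |y − 5| < (25/8)eps, so |4/y − (4/5)| < eps.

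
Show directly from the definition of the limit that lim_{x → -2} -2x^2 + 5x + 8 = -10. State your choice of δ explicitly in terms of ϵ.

δ = min(1, ϵ/15)

Suppose ϵ > 0. We want δ > 0 such that 0 < |x + 2| < δ implies |(-2x^2 + 5x + 8) + 10| < ϵ.
(-2x^2 + 5x + 8) + 10 = -2x^2 + 5x + 18 = (x + 2)(-2x + 9).
So |(-2x^2 + 5x + 8) + 10| = |x + 2|·|-2x + 9|.
Assume first that |x + 2| < 1, so |x| < 3. Then |-2x + 9| ≤ 2·3 + 9 = 15.
Hence |(-2x^2 + 5x + 8) + 10| ≤ 15|x + 2| < ϵ provided |x + 2| < ϵ/15.
Take δ = min(1, ϵ/15). Then 0 < |x + 2| < δ gives both |x + 2| < 1 and |x + 2| < ϵ/15, so |(-2x^2 + 5x + 8) + 10| < ϵ.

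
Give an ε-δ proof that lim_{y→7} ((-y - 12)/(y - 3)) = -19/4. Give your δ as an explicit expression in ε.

Suppose ε > 0. We want δ > 0 with 0 < |y − 7| < δ ⇒ |(-y - 12)/(y - 3) + 19/4| < ε.
Combining over a common denominator, (-y - 12)/(y - 3) + 19/4 = [(-y - 12)·4 − (-19)·(y - 3)] / [4·(y - 3)] = 15(y − 7) / (4(y - 3)).
So |(-y - 12)/(y - 3) + 19/4| = 15|y − 7| / (4·|y − 3|).
Require δ ≤ 2, so |y − 3| ≥ |4| − |y − 7| > 4 − 2 = 2.
Hence |(-y - 12)/(y - 3) + 19/4| < 15|y − 7|/(4·2) = (15/8)|y − 7|, which is < ε once |y − 7| < (8/15)ε.
Take δ = min(2, (8/15)ε). Then 0 < |y − 7| < δ forces both bounds, so |(-y - 12)/(y - 3) + 19/4| < ε.

δ = min(2, (8/15)ε)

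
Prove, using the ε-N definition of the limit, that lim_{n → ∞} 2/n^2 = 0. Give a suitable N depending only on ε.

Fix ε > 0. For n ≥ 1, |2/n^2 − 0| = 2/n^2.
2/n^2 < ε ⇔ n^2 > 2/ε ⇔ n > (2/ε)^{1/2}.
Take N = (2/ε)^{1/2}. Then n > N implies 2/n^2 < ε.

N = (2/ε)^{1/2}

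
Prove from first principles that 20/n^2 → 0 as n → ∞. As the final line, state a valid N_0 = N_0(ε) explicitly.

Let ε > 0. For n ≥ 1, |20/n^2 − 0| = 20/n^2.
20/n^2 < ε ⇔ n^2 > 20/ε ⇔ n > (20/ε)^{1/2}.
Take N_0 = (20/ε)^{1/2}. Then n > N_0 implies 20/n^2 < ε.

N_0 = (20/ε)^{1/2}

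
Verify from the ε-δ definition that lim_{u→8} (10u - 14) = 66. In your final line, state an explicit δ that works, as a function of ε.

Fix ε > 0. We need δ > 0 so that 0 < |u − 8| < δ implies |(10u - 14) − 66| < ε.
|(10u - 14) − 66| = |10u - 80| = 10|u − 8|.
So 10|u − 8| < ε exactly when |u − 8| < ε/10.
Choosing δ = ε/10 gives |(10u - 14) − 66| = 10|u − 8| < ε whenever |u − 8| < δ.

δ = ε/10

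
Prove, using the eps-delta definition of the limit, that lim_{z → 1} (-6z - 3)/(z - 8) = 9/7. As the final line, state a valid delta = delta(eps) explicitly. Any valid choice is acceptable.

Suppose eps > 0. We want delta > 0 with 0 < |z − 1| < delta ⇒ |(-6z - 3)/(z - 8) − (9/7)| < eps.
Combining over a common denominator, (-6z - 3)/(z - 8) − (9/7) = [(-6z - 3)·(-7) − (-9)·(z - 8)] / [(-7)·(z - 8)] = 51(z − 1) / ((-7)(z - 8)).
So |(-6z - 3)/(z - 8) − (9/7)| = 51|z − 1| / (7·|z − 8|).
Restrict delta ≤ 7/2. Then |z − 1| < 7/2 gives |z − 8| = |(z − 1) + (-7)| ≥ 7 − 7/2 = 7/2.
Hence |(-6z - 3)/(z - 8) − (9/7)| < 51|z − 1|/(7·(7/2)) = (102/49)|z − 1|, which is < eps once |z − 1| < (49/102)eps.
Take delta = min(7/2, (49/102)eps). Then 0 < |z − 1| < delta forces both bounds, so |(-6z - 3)/(z - 8) − (9/7)| < eps.

delta = min(7/2, (49/102)eps)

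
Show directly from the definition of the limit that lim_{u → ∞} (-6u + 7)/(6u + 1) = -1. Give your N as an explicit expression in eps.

N = (4/3)/eps

Suppose eps > 0. We seek N > 0 such that u > N implies |(-6u + 7)/(6u + 1) + 1| < eps.
(-6u + 7)/(6u + 1) + 1 = (6(-6u + 7) − (-6)(6u + 1)) / (6(6u + 1)) = 48/(6(6u + 1)).
For u > 0 we have 6u + 1 > 6u, so |(-6u + 7)/(6u + 1) + 1| = 48/(6(6u + 1)) < 48/(6·6u) = (4/3)/u.
Thus |(-6u + 7)/(6u + 1) + 1| < eps whenever u > (4/3)/eps.
Take N = (4/3)/eps. If u > N then |(-6u + 7)/(6u + 1) + 1| < (4/3)/u < eps.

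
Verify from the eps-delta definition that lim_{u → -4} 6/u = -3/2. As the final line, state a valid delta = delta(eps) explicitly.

Fix eps > 0. We seek delta > 0 such that 0 < |u + 4| < delta implies |6/u + 3/2| < eps.
|6/u + 3/2| = 6·|-4 − u|/(4·|u|) = 6|u + 4|/(4|u|).
Restrict delta ≤ 2. Then |u + 4| < 2 gives |u| > 2, so 4|u| > 8.
Then |6/u + 3/2| < 6|u + 4|/8, which is < eps when |u + 4| < (4/3)eps.
Take delta = min(2, (4/3)eps). Then 0 < |u + 4| < delta gives both |u + 4| < 2 and |u + 4| < (4/3)eps, so |6/u + 3/2| < eps.

delta = min(2, (4/3)eps)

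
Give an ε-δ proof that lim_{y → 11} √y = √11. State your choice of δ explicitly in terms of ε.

Suppose ε > 0. We want δ > 0 such that 0 < |y − 11| < δ implies |√y − √11| < ε.
Multiplying by the conjugate, |√y − √11| = |y − 11|/(√y + √11).
Restrict δ ≤ 11 so that |y − 11| < 11 forces y > 0, and then √y + √11 > √11.
Hence |√y − √11| < |y − 11|/√11, which is < ε once |y − 11| < √11·ε.
Take δ = min(11, √11·ε). If 0 < |y − 11| < δ then y > 0 and |√y − √11| < |y − 11|/√11 < ε.

δ = min(11, √11·ε)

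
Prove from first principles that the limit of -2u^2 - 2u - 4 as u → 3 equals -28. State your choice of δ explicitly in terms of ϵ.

δ = min(2, ϵ/18)

Let ϵ > 0 be given. We want δ > 0 such that 0 < |u − 3| < δ implies |(-2u^2 - 2u - 4) + 28| < ϵ.
(-2u^2 - 2u - 4) + 28 = -2u^2 - 2u + 24 = (u − 3)(-2u - 8).
So |(-2u^2 - 2u - 4) + 28| = |u − 3|·|-2u - 8|.
Assume first that |u − 3| < 2, so |u| < 5. Then |-2u - 8| ≤ 2·5 + 8 = 18.
Hence |(-2u^2 - 2u - 4) + 28| ≤ 18|u − 3| < ϵ provided |u − 3| < ϵ/18.
Choosing δ = min(2, ϵ/18) ensures both conditions, hence |(-2u^2 - 2u - 4) + 28| < ϵ.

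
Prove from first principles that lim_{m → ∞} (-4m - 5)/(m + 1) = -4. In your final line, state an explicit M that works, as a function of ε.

Fix ε > 0. For m ≥ 1, |(-4m - 5)/(m + 1) + 4| = |-1|/((m + 1)) = 1/((m + 1)).
Since m + 1 ≥ m for m ≥ 1, this is ≤ 1/(m) = 1/m.
So |(-4m - 5)/(m + 1) + 4| < ε whenever m > 1/ε.
Take M = 1/ε. If m > M then |(-4m - 5)/(m + 1) + 4| ≤ 1/m < ε.

M = 1/ε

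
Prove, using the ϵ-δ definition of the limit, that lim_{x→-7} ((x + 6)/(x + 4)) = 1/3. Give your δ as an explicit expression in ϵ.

Let ϵ > 0. We want δ > 0 with 0 < |x + 7| < δ ⇒ |(x + 6)/(x + 4) − (1/3)| < ϵ.
Combining over a common denominator, (x + 6)/(x + 4) − (1/3) = [(x + 6)·(-3) − (-1)·(x + 4)] / [(-3)·(x + 4)] = -2(x + 7) / ((-3)(x + 4)).
So |(x + 6)/(x + 4) − (1/3)| = 2|x + 7| / (3·|x + 4|).
Require δ ≤ 3/2, so |x + 4| ≥ |-3| − |x + 7| > 3 − 3/2 = 3/2.
Hence |(x + 6)/(x + 4) − (1/3)| < 2|x + 7|/(3·(3/2)) = (4/9)|x + 7|, which is < ϵ once |x + 7| < (9/4)ϵ.
Take δ = min(3/2, (9/4)ϵ). Then 0 < |x + 7| < δ forces both bounds, so |(x + 6)/(x + 4) − (1/3)| < ϵ.

δ = min(3/2, (9/4)ϵ)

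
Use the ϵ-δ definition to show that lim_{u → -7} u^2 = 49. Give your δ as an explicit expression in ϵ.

δ = min(1, ϵ/15)

Let ϵ > 0 be given. We seek δ > 0 with 0 < |u + 7| < δ ⇒ |u^2 − 49| < ϵ.
Factor: u^2 − 49 = (u + 7)(u - 7), so |u^2 − 49| = |u + 7|·|u - 7|.
Restrict δ ≤ 1. Then |u + 7| < 1 gives |u| < 8, so by the triangle inequality |u - 7| ≤ 8 + 7 = 15.
Hence |u^2 − 49| ≤ 15|u + 7|, which is < ϵ once |u + 7| < ϵ/15.
Take δ = min(1, ϵ/15). If 0 < |u + 7| < δ then both bounds hold and |u^2 − 49| ≤ 15|u + 7| < 15·(ϵ/15) = ϵ.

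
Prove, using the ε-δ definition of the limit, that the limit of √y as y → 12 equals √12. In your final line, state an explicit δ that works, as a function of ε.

Let ε > 0 be given. We want δ > 0 such that 0 < |y − 12| < δ implies |√y − √12| < ε.
Rationalise: √y − √12 = (y − 12)/(√y + √12), so |√y − √12| = |y − 12|/(√y + √12).
Restrict δ ≤ 12 so that |y − 12| < 12 forces y > 0, and then √y + √12 > √12.
Hence |√y − √12| < |y − 12|/√12, which is < ε once |y − 12| < √12·ε.
Take δ = min(12, √12·ε). If 0 < |y − 12| < δ then y > 0 and |√y − √12| < |y − 12|/√12 < ε.

δ = min(12, √12·ε)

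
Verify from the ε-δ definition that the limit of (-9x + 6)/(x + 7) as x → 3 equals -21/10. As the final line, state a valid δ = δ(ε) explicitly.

Suppose ε > 0. We want δ > 0 with 0 < |x − 3| < δ ⇒ |(-9x + 6)/(x + 7) + 21/10| < ε.
Combining over a common denominator, (-9x + 6)/(x + 7) + 21/10 = [(-9x + 6)·10 − (-21)·(x + 7)] / [10·(x + 7)] = -69(x − 3) / (10(x + 7)).
So |(-9x + 6)/(x + 7) + 21/10| = 69|x − 3| / (10·|x + 7|).
Restrict δ ≤ 5. Then |x − 3| < 5 gives |x + 7| = |(x − 3) + 10| ≥ 10 − 5 = 5.
Hence |(-9x + 6)/(x + 7) + 21/10| < 69|x − 3|/(10·5) = (69/50)|x − 3|, which is < ε once |x − 3| < (50/69)ε.
Take δ = min(5, (50/69)ε). Then 0 < |x − 3| < δ forces both bounds, so |(-9x + 6)/(x + 7) + 21/10| < ε.

δ = min(5, (50/69)ε)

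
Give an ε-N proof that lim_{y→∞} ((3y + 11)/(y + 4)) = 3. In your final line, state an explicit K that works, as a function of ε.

K = 1/ε

Let ε > 0. We seek K > 0 such that y > K implies |(3y + 11)/(y + 4) − 3| < ε.
(3y + 11)/(y + 4) − 3 = ((3y + 11) − 3(y + 4)) / ((y + 4)) = -1/((y + 4)).
For y > 0 we have y + 4 > y, so |(3y + 11)/(y + 4) − 3| = 1/((y + 4)) < 1/(y) = 1/y.
Thus |(3y + 11)/(y + 4) − 3| < ε whenever y > 1/ε.
Take K = 1/ε. If y > K then |(3y + 11)/(y + 4) − 3| < 1/y < ε.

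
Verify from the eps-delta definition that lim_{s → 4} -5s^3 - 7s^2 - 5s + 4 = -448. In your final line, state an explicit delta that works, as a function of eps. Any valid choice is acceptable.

delta = min(1, eps/373)

Suppose eps > 0. We want delta > 0 such that 0 < |s − 4| < delta implies |(-5s^3 - 7s^2 - 5s + 4) + 448| < eps.
(-5s^3 - 7s^2 - 5s + 4) + 448 = -5s^3 - 7s^2 - 5s + 452 = (s − 4)(-5s^2 - 27s - 113).
So |(-5s^3 - 7s^2 - 5s + 4) + 448| = |s − 4|·|-5s^2 - 27s - 113|.
Require delta ≤ 1. Then |s − 4| < 1 gives |s| < 5, and by the triangle inequality |-5s^2 - 27s - 113| ≤ 5·5^2 + 27·5 + 113 = 373.
Hence |(-5s^3 - 7s^2 - 5s + 4) + 448| ≤ 373|s − 4| < eps provided |s − 4| < eps/373.
Choosing delta = min(1, eps/373) ensures both conditions, hence |(-5s^3 - 7s^2 - 5s + 4) + 448| < eps.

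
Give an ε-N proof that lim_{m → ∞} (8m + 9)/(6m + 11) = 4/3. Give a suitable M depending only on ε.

M = (17/18)/ε

Suppose ε > 0. For m ≥ 1, |(8m + 9)/(6m + 11) − (4/3)| = |-34|/(6(6m + 11)) = 34/(6(6m + 11)).
Since 6m + 11 ≥ 6m for m ≥ 1, this is ≤ 34/(6·6m) = (17/18)/m.
So |(8m + 9)/(6m + 11) − (4/3)| < ε whenever m > (17/18)/ε.
Take M = (17/18)/ε. If m > M then |(8m + 9)/(6m + 11) − (4/3)| ≤ (17/18)/m < ε.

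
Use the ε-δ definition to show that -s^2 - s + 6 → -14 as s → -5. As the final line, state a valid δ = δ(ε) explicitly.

δ = min(1, ε/10)

Let ε > 0 be given. We want δ > 0 such that 0 < |s + 5| < δ implies |(-s^2 - s + 6) + 14| < ε.
(-s^2 - s + 6) + 14 = -s^2 - s + 20 = (s + 5)(-s + 4).
So |(-s^2 - s + 6) + 14| = |s + 5|·|-s + 4|.
Require δ ≤ 1. Then |s + 5| < 1 gives |s| < 6, and by the triangle inequality |-s + 4| ≤ 6 + 4 = 10.
Hence |(-s^2 - s + 6) + 14| ≤ 10|s + 5| < ε provided |s + 5| < ε/10.
Take δ = min(1, ε/10). Then 0 < |s + 5| < δ gives both |s + 5| < 1 and |s + 5| < ε/10, so |(-s^2 - s + 6) + 14| < ε.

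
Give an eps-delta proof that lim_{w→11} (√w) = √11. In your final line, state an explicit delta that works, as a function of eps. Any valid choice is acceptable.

delta = min(11, √11·eps)

Fix eps > 0. We want delta > 0 such that 0 < |w − 11| < delta implies |√w − √11| < eps.
Multiplying by the conjugate, |√w − √11| = |w − 11|/(√w + √11).
Restrict delta ≤ 11 so that |w − 11| < 11 forces w > 0, and then √w + √11 > √11.
Hence |√w − √11| < |w − 11|/√11, which is < eps once |w − 11| < √11·eps.
Take delta = min(11, √11·eps). If 0 < |w − 11| < delta then w > 0 and |√w − √11| < |w − 11|/√11 < eps.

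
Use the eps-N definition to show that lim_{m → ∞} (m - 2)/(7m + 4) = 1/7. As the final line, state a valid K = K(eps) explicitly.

K = (18/49)/eps

Let eps > 0. For m ≥ 1, |(m - 2)/(7m + 4) − (1/7)| = |-18|/(7(7m + 4)) = 18/(7(7m + 4)).
Since 7m + 4 ≥ 7m for m ≥ 1, this is ≤ 18/(7·7m) = (18/49)/m.
So |(m - 2)/(7m + 4) − (1/7)| < eps whenever m > (18/49)/eps.
Take K = (18/49)/eps. If m > K then |(m - 2)/(7m + 4) − (1/7)| ≤ (18/49)/m < eps.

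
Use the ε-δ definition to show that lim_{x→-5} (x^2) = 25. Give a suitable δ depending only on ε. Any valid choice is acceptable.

δ = min(1, ε/11)

Fix ε > 0. We seek δ > 0 with 0 < |x + 5| < δ ⇒ |x^2 − 25| < ε.
Factor: x^2 − 25 = (x + 5)(x - 5), so |x^2 − 25| = |x + 5|·|x - 5|.
Impose δ ≤ 1 so that |x| < 6; then |x - 5| ≤ 11.
Hence |x^2 − 25| ≤ 11|x + 5|, which is < ε once |x + 5| < ε/11.
Take δ = min(1, ε/11). If 0 < |x + 5| < δ then both bounds hold and |x^2 − 25| ≤ 11|x + 5| < 11·(ε/11) = ε.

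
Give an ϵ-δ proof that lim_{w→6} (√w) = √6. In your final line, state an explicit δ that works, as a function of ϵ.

Let ϵ > 0. We want δ > 0 such that 0 < |w − 6| < δ implies |√w − √6| < ϵ.
Multiplying by the conjugate, |√w − √6| = |w − 6|/(√w + √6).
Restrict δ ≤ 6 so that |w − 6| < 6 forces w > 0, and then √w + √6 > √6.
Hence |√w − √6| < |w − 6|/√6, which is < ϵ once |w − 6| < √6·ϵ.
Take δ = min(6, √6·ϵ). If 0 < |w − 6| < δ then w > 0 and |√w − √6| < |w − 6|/√6 < ϵ.

δ = min(6, √6·ϵ)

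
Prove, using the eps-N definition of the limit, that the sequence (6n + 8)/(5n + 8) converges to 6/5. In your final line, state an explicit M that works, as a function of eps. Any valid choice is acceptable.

M = (8/25)/eps

Suppose eps > 0. For n ≥ 1, |(6n + 8)/(5n + 8) − (6/5)| = |-8|/(5(5n + 8)) = 8/(5(5n + 8)).
Since 5n + 8 ≥ 5n for n ≥ 1, this is ≤ 8/(5·5n) = (8/25)/n.
So |(6n + 8)/(5n + 8) − (6/5)| < eps whenever n > (8/25)/eps.
Take M = (8/25)/eps. If n > M then |(6n + 8)/(5n + 8) − (6/5)| ≤ (8/25)/n < eps.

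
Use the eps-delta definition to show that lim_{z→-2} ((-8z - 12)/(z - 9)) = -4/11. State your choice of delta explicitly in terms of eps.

delta = min(11/2, (121/168)eps)

Fix eps > 0. We want delta > 0 with 0 < |z + 2| < delta ⇒ |(-8z - 12)/(z - 9) + 4/11| < eps.
Combining over a common denominator, (-8z - 12)/(z - 9) + 4/11 = [(-8z - 12)·(-11) − 4·(z - 9)] / [(-11)·(z - 9)] = 84(z + 2) / ((-11)(z - 9)).
So |(-8z - 12)/(z - 9) + 4/11| = 84|z + 2| / (11·|z − 9|).
Restrict delta ≤ 11/2. Then |z + 2| < 11/2 gives |z − 9| = |(z + 2) + (-11)| ≥ 11 − 11/2 = 11/2.
Hence |(-8z - 12)/(z - 9) + 4/11| < 84|z + 2|/(11·(11/2)) = (168/121)|z + 2|, which is < eps once |z + 2| < (121/168)eps.
Take delta = min(11/2, (121/168)eps). Then 0 < |z + 2| < delta forces both bounds, so |(-8z - 12)/(z - 9) + 4/11| < eps.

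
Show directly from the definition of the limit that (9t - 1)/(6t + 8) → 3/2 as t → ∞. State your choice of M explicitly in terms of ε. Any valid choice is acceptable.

M = (13/6)/ε

Fix ε > 0. We seek M > 0 such that t > M implies |(9t - 1)/(6t + 8) − (3/2)| < ε.
(9t - 1)/(6t + 8) − (3/2) = (6(9t - 1) − 9(6t + 8)) / (6(6t + 8)) = -78/(6(6t + 8)).
For t > 0 we have 6t + 8 > 6t, so |(9t - 1)/(6t + 8) − (3/2)| = 78/(6(6t + 8)) < 78/(6·6t) = (13/6)/t.
Thus |(9t - 1)/(6t + 8) − (3/2)| < ε whenever t > (13/6)/ε.
Take M = (13/6)/ε. If t > M then |(9t - 1)/(6t + 8) − (3/2)| < (13/6)/t < ε.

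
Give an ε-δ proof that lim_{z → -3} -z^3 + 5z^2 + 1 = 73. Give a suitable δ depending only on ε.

δ = min(1, ε/72)

Suppose ε > 0. We want δ > 0 such that 0 < |z + 3| < δ implies |(-z^3 + 5z^2 + 1) − 73| < ε.
(-z^3 + 5z^2 + 1) − 73 = -z^3 + 5z^2 - 72 = (z + 3)(-z^2 + 8z - 24).
So |(-z^3 + 5z^2 + 1) − 73| = |z + 3|·|-z^2 + 8z - 24|.
Require δ ≤ 1. Then |z + 3| < 1 gives |z| < 4, and by the triangle inequality |-z^2 + 8z - 24| ≤ 4^2 + 8·4 + 24 = 72.
Hence |(-z^3 + 5z^2 + 1) − 73| ≤ 72|z + 3| < ε provided |z + 3| < ε/72.
Take δ = min(1, ε/72). Then 0 < |z + 3| < δ gives both |z + 3| < 1 and |z + 3| < ε/72, so |(-z^3 + 5z^2 + 1) − 73| < ε.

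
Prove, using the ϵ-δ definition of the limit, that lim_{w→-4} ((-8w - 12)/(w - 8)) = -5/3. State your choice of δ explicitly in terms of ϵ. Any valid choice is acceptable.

δ = min(6, (18/19)ϵ)

Let ϵ > 0 be given. We want δ > 0 with 0 < |w + 4| < δ ⇒ |(-8w - 12)/(w - 8) + 5/3| < ϵ.
Combining over a common denominator, (-8w - 12)/(w - 8) + 5/3 = [(-8w - 12)·(-12) − 20·(w - 8)] / [(-12)·(w - 8)] = 76(w + 4) / ((-12)(w - 8)).
So |(-8w - 12)/(w - 8) + 5/3| = 76|w + 4| / (12·|w − 8|).
Require δ ≤ 6, so |w − 8| ≥ |-12| − |w + 4| > 12 − 6 = 6.
Hence |(-8w - 12)/(w - 8) + 5/3| < 76|w + 4|/(12·6) = (19/18)|w + 4|, which is < ϵ once |w + 4| < (18/19)ϵ.
Take δ = min(6, (18/19)ϵ). Then 0 < |w + 4| < δ forces both bounds, so |(-8w - 12)/(w - 8) + 5/3| < ϵ.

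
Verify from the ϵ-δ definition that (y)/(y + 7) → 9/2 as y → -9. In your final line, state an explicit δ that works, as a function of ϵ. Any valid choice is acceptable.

δ = min(1, (2/7)ϵ)

Let ϵ > 0 be given. We want δ > 0 with 0 < |y + 9| < δ ⇒ |(y)/(y + 7) − (9/2)| < ϵ.
Combining over a common denominator, (y)/(y + 7) − (9/2) = [(y)·(-2) − (-9)·(y + 7)] / [(-2)·(y + 7)] = 7(y + 9) / ((-2)(y + 7)).
So |(y)/(y + 7) − (9/2)| = 7|y + 9| / (2·|y + 7|).
Require δ ≤ 1, so |y + 7| ≥ |-2| − |y + 9| > 2 − 1 = 1.
Hence |(y)/(y + 7) − (9/2)| < 7|y + 9|/(2·1) = (7/2)|y + 9|, which is < ϵ once |y + 9| < (2/7)ϵ.
Take δ = min(1, (2/7)ϵ). Then 0 < |y + 9| < δ forces both bounds, so |(y)/(y + 7) − (9/2)| < ϵ.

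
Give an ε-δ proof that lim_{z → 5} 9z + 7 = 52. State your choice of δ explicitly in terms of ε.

Suppose ε > 0. We need δ > 0 so that 0 < |z − 5| < δ implies |(9z + 7) − 52| < ε.
|(9z + 7) − 52| = |9z - 45| = 9|z − 5|.
So 9|z − 5| < ε exactly when |z − 5| < ε/9.
Choosing δ = ε/9 gives |(9z + 7) − 52| = 9|z − 5| < ε whenever |z − 5| < δ.

δ = ε/9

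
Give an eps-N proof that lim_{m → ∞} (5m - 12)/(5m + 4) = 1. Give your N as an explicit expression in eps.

Fix eps > 0. For m ≥ 1, |(5m - 12)/(5m + 4) − 1| = |-80|/(5(5m + 4)) = 80/(5(5m + 4)).
Since 5m + 4 ≥ 5m for m ≥ 1, this is ≤ 80/(5·5m) = (16/5)/m.
So |(5m - 12)/(5m + 4) − 1| < eps whenever m > (16/5)/eps.
Take N = (16/5)/eps. If m > N then |(5m - 12)/(5m + 4) − 1| ≤ (16/5)/m < eps.

N = (16/5)/eps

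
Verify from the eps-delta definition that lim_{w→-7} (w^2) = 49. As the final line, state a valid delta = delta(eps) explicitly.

Let eps > 0 be given. We seek delta > 0 with 0 < |w + 7| < delta ⇒ |w^2 − 49| < eps.
Factor: w^2 − 49 = (w + 7)(w - 7), so |w^2 − 49| = |w + 7|·|w - 7|.
Restrict delta ≤ 1. Then |w + 7| < 1 gives |w| < 8, so by the triangle inequality |w - 7| ≤ 8 + 7 = 15.
Hence |w^2 − 49| ≤ 15|w + 7|, which is < eps once |w + 7| < eps/15.
Take delta = min(1, eps/15). If 0 < |w + 7| < delta then both bounds hold and |w^2 − 49| ≤ 15|w + 7| < 15·(eps/15) = eps.

delta = min(1, eps/15)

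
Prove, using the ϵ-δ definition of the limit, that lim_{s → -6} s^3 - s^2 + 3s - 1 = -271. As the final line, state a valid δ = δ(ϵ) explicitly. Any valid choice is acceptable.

Fix ϵ > 0. We want δ > 0 such that 0 < |s + 6| < δ implies |(s^3 - s^2 + 3s - 1) + 271| < ϵ.
(s^3 - s^2 + 3s - 1) + 271 = s^3 - s^2 + 3s + 270 = (s + 6)(s^2 - 7s + 45).
So |(s^3 - s^2 + 3s - 1) + 271| = |s + 6|·|s^2 - 7s + 45|.
Require δ ≤ 2. Then |s + 6| < 2 gives |s| < 8, and by the triangle inequality |s^2 - 7s + 45| ≤ 8^2 + 7·8 + 45 = 165.
Hence |(s^3 - s^2 + 3s - 1) + 271| ≤ 165|s + 6| < ϵ provided |s + 6| < ϵ/165.
Choosing δ = min(2, ϵ/165) ensures both conditions, hence |(s^3 - s^2 + 3s - 1) + 271| < ϵ.

δ = min(2, ϵ/165)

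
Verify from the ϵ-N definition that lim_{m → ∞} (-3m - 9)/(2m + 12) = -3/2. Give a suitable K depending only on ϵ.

Fix ϵ > 0. For m ≥ 1, |(-3m - 9)/(2m + 12) + 3/2| = |18|/(2(2m + 12)) = 18/(2(2m + 12)).
Since 2m + 12 ≥ 2m for m ≥ 1, this is ≤ 18/(2·2m) = (9/2)/m.
So |(-3m - 9)/(2m + 12) + 3/2| < ϵ whenever m > (9/2)/ϵ.
Take K = (9/2)/ϵ. If m > K then |(-3m - 9)/(2m + 12) + 3/2| ≤ (9/2)/m < ϵ.

K = (9/2)/ϵ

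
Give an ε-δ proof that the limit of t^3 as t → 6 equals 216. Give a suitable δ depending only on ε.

Let ε > 0. We seek δ > 0 with 0 < |t − 6| < δ ⇒ |t^3 − 216| < ε.
Factor: t^3 − 216 = (t − 6)(t^2 + 6t + 36), so |t^3 − 216| = |t − 6|·|t^2 + 6t + 36|.
Impose δ ≤ 1 so that |t| < 7; then |t^2 + 6t + 36| ≤ 127.
Hence |t^3 − 216| ≤ 127|t − 6|, which is < ε once |t − 6| < ε/127.
Take δ = min(1, ε/127). If 0 < |t − 6| < δ then both bounds hold and |t^3 − 216| ≤ 127|t − 6| < 127·(ε/127) = ε.

δ = min(1, ε/127)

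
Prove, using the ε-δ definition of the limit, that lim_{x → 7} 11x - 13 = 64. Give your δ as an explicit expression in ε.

Let ε > 0. We need δ > 0 so that 0 < |x − 7| < δ implies |(11x - 13) − 64| < ε.
Since (11x - 13) − 64 = 11(x − 7), we have |(11x - 13) − 64| = 11|x − 7|.
So 11|x − 7| < ε exactly when |x − 7| < ε/11.
Take δ = ε/11. If 0 < |x − 7| < δ then |(11x - 13) − 64| = 11|x − 7| < 11·(ε/11) = ε.

δ = ε/11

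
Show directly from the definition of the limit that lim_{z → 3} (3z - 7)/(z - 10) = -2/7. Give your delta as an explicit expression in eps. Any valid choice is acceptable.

Let eps > 0. We want delta > 0 with 0 < |z − 3| < delta ⇒ |(3z - 7)/(z - 10) + 2/7| < eps.
Combining over a common denominator, (3z - 7)/(z - 10) + 2/7 = [(3z - 7)·(-7) − 2·(z - 10)] / [(-7)·(z - 10)] = -23(z − 3) / ((-7)(z - 10)).
So |(3z - 7)/(z - 10) + 2/7| = 23|z − 3| / (7·|z − 10|).
Restrict delta ≤ 7/2. Then |z − 3| < 7/2 gives |z − 10| = |(z − 3) + (-7)| ≥ 7 − 7/2 = 7/2.
Hence |(3z - 7)/(z - 10) + 2/7| < 23|z − 3|/(7·(7/2)) = (46/49)|z − 3|, which is < eps once |z − 3| < (49/46)eps.
Take delta = min(7/2, (49/46)eps). Then 0 < |z − 3| < delta forces both bounds, so |(3z - 7)/(z - 10) + 2/7| < eps.

delta = min(7/2, (49/46)eps)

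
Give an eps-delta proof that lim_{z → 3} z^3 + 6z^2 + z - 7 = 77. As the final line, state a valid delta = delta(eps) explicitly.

Let eps > 0. We want delta > 0 such that 0 < |z − 3| < delta implies |(z^3 + 6z^2 + z - 7) − 77| < eps.
(z^3 + 6z^2 + z - 7) − 77 = z^3 + 6z^2 + z - 84 = (z − 3)(z^2 + 9z + 28).
So |(z^3 + 6z^2 + z - 7) − 77| = |z − 3|·|z^2 + 9z + 28|.
Assume first that |z − 3| < 2, so |z| < 5. Then |z^2 + 9z + 28| ≤ 5^2 + 9·5 + 28 = 98.
Hence |(z^3 + 6z^2 + z - 7) − 77| ≤ 98|z − 3| < eps provided |z − 3| < eps/98.
Choosing delta = min(2, eps/98) ensures both conditions, hence |(z^3 + 6z^2 + z - 7) − 77| < eps.

delta = min(2, eps/98)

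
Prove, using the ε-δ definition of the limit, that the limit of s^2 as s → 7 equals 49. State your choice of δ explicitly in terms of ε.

δ = min(1, ε/15)

Suppose ε > 0. We seek δ > 0 with 0 < |s − 7| < δ ⇒ |s^2 − 49| < ε.
Factor: s^2 − 49 = (s − 7)(s + 7), so |s^2 − 49| = |s − 7|·|s + 7|.
Impose δ ≤ 1 so that |s| < 8; then |s + 7| ≤ 15.
Hence |s^2 − 49| ≤ 15|s − 7|, which is < ε once |s − 7| < ε/15.
Take δ = min(1, ε/15). If 0 < |s − 7| < δ then both bounds hold and |s^2 − 49| ≤ 15|s − 7| < 15·(ε/15) = ε.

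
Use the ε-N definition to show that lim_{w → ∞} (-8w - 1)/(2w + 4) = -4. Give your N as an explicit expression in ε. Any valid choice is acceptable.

N = (15/2)/ε

Suppose ε > 0. We seek N > 0 such that w > N implies |(-8w - 1)/(2w + 4) + 4| < ε.
(-8w - 1)/(2w + 4) + 4 = (2(-8w - 1) − (-8)(2w + 4)) / (2(2w + 4)) = 30/(2(2w + 4)).
For w > 0 we have 2w + 4 > 2w, so |(-8w - 1)/(2w + 4) + 4| = 30/(2(2w + 4)) < 30/(2·2w) = (15/2)/w.
Thus |(-8w - 1)/(2w + 4) + 4| < ε whenever w > (15/2)/ε.
Take N = (15/2)/ε. If w > N then |(-8w - 1)/(2w + 4) + 4| < (15/2)/w < ε.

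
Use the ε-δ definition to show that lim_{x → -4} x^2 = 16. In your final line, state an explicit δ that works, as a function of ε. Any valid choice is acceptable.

Let ε > 0 be given. We seek δ > 0 with 0 < |x + 4| < δ ⇒ |x^2 − 16| < ε.
Factor: x^2 − 16 = (x + 4)(x - 4), so |x^2 − 16| = |x + 4|·|x - 4|.
Impose δ ≤ 1 so that |x| < 5; then |x - 4| ≤ 9.
Hence |x^2 − 16| ≤ 9|x + 4|, which is < ε once |x + 4| < ε/9.
Take δ = min(1, ε/9). If 0 < |x + 4| < δ then both bounds hold and |x^2 − 16| ≤ 9|x + 4| < 9·(ε/9) = ε.

δ = min(1, ε/9)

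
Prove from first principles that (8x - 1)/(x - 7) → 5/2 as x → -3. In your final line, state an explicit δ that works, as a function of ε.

δ = min(5, (10/11)ε)

Suppose ε > 0. We want δ > 0 with 0 < |x + 3| < δ ⇒ |(8x - 1)/(x - 7) − (5/2)| < ε.
Combining over a common denominator, (8x - 1)/(x - 7) − (5/2) = [(8x - 1)·(-10) − (-25)·(x - 7)] / [(-10)·(x - 7)] = -55(x + 3) / ((-10)(x - 7)).
So |(8x - 1)/(x - 7) − (5/2)| = 55|x + 3| / (10·|x − 7|).
Require δ ≤ 5, so |x − 7| ≥ |-10| − |x + 3| > 10 − 5 = 5.
Hence |(8x - 1)/(x - 7) − (5/2)| < 55|x + 3|/(10·5) = (11/10)|x + 3|, which is < ε once |x + 3| < (10/11)ε.
Take δ = min(5, (10/11)ε). Then 0 < |x + 3| < δ forces both bounds, so |(8x - 1)/(x - 7) − (5/2)| < ε.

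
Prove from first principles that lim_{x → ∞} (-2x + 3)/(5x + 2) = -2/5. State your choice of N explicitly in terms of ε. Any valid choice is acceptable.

Let ε > 0. We seek N > 0 such that x > N implies |(-2x + 3)/(5x + 2) + 2/5| < ε.
(-2x + 3)/(5x + 2) + 2/5 = (5(-2x + 3) − (-2)(5x + 2)) / (5(5x + 2)) = 19/(5(5x + 2)).
For x > 0 we have 5x + 2 > 5x, so |(-2x + 3)/(5x + 2) + 2/5| = 19/(5(5x + 2)) < 19/(5·5x) = (19/25)/x.
Thus |(-2x + 3)/(5x + 2) + 2/5| < ε whenever x > (19/25)/ε.
Take N = (19/25)/ε. If x > N then |(-2x + 3)/(5x + 2) + 2/5| < (19/25)/x < ε.

N = (19/25)/ε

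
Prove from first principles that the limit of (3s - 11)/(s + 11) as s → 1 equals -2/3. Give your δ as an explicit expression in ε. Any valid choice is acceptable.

Let ε > 0. We want δ > 0 with 0 < |s − 1| < δ ⇒ |(3s - 11)/(s + 11) + 2/3| < ε.
Combining over a common denominator, (3s - 11)/(s + 11) + 2/3 = [(3s - 11)·12 − (-8)·(s + 11)] / [12·(s + 11)] = 44(s − 1) / (12(s + 11)).
So |(3s - 11)/(s + 11) + 2/3| = 44|s − 1| / (12·|s + 11|).
Restrict δ ≤ 6. Then |s − 1| < 6 gives |s + 11| = |(s − 1) + 12| ≥ 12 − 6 = 6.
Hence |(3s - 11)/(s + 11) + 2/3| < 44|s − 1|/(12·6) = (11/18)|s − 1|, which is < ε once |s − 1| < (18/11)ε.
Take δ = min(6, (18/11)ε). Then 0 < |s − 1| < δ forces both bounds, so |(3s - 11)/(s + 11) + 2/3| < ε.

δ = min(6, (18/11)ε)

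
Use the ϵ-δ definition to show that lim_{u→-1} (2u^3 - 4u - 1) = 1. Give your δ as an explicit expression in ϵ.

Let ϵ > 0 be given. We want δ > 0 such that 0 < |u + 1| < δ implies |(2u^3 - 4u - 1) − 1| < ϵ.
(2u^3 - 4u - 1) − 1 = 2u^3 - 4u - 2 = (u + 1)(2u^2 - 2u - 2).
So |(2u^3 - 4u - 1) − 1| = |u + 1|·|2u^2 - 2u - 2|.
Require δ ≤ 1. Then |u + 1| < 1 gives |u| < 2, and by the triangle inequality |2u^2 - 2u - 2| ≤ 2·2^2 + 2·2 + 2 = 14.
Hence |(2u^3 - 4u - 1) − 1| ≤ 14|u + 1| < ϵ provided |u + 1| < ϵ/14.
Choosing δ = min(1, ϵ/14) ensures both conditions, hence |(2u^3 - 4u - 1) − 1| < ϵ.

δ = min(1, ϵ/14)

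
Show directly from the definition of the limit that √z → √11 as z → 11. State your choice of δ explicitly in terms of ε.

Fix ε > 0. We want δ > 0 such that 0 < |z − 11| < δ implies |√z − √11| < ε.
Rationalise: √z − √11 = (z − 11)/(√z + √11), so |√z − √11| = |z − 11|/(√z + √11).
Restrict δ ≤ 11 so that |z − 11| < 11 forces z > 0, and then √z + √11 > √11.
Hence |√z − √11| < |z − 11|/√11, which is < ε once |z − 11| < √11·ε.
Take δ = min(11, √11·ε). If 0 < |z − 11| < δ then z > 0 and |√z − √11| < |z − 11|/√11 < ε.

δ = min(11, √11·ε)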